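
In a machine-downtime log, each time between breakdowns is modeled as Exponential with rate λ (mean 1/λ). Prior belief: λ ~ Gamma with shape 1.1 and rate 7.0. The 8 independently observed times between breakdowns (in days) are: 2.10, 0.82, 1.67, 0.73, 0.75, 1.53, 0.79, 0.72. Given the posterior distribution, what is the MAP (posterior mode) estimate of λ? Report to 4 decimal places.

0.5028

With a Gamma(shape α, rate β) prior on the exponential rate λ, the posterior after n observations with total T = Σxᵢ is Gamma(α+n, β+T).
Sum of observations T = 9.11 days; n = 8.
Posterior: Gamma(1.1+8, 7.0+9.11) = Gamma(9.1, 16.11).
Mode = (α−1)/β = 0.5028.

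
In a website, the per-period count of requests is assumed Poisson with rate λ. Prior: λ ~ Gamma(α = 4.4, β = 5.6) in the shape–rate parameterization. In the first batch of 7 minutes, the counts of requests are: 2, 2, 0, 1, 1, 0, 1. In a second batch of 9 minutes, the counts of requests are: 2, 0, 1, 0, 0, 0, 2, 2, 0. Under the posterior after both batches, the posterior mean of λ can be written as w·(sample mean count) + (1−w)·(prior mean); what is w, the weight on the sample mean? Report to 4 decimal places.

0.7407

With a Gamma(shape α, rate β) prior, the Poisson likelihood is conjugate: the posterior is Gamma(α + ΣXᵢ, β + n).
Total number of minutes: n = 7 + 9 = 16.
Posterior mean = (α₀+S)/(β₀+n) = [n/(β₀+n)]·(S/n) + [β₀/(β₀+n)]·(α₀/β₀), so only n and β₀ enter the weight.
Weight on data w = n/(β₀+n) = 16/(5.6+16) = 16/21.6 = 0.7407.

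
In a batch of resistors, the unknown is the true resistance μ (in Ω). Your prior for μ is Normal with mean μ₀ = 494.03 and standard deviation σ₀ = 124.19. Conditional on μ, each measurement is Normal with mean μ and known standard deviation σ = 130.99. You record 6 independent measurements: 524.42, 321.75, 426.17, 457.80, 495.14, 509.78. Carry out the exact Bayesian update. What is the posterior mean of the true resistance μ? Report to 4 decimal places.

For Normal data with known variance σ², a Normal(μ₀, σ₀²) prior on μ is conjugate. Posterior precision = 1/σ₀² + n/σ²; posterior mean is the precision-weighted average of μ₀ and x̄.
Σxᵢ = 524.42 + 321.75 + 426.17 + 457.80 + 495.14 + 509.78 = 2735.06, so n·x̄ = 2735.06.
σ₀² = 124.19² = 15423.1561, σ² = 130.99² = 17158.3801; σ² + n·σ₀² = 17158.3801 + 6·15423.1561 = 109697.3167.
Posterior mean = (μ₀/σ₀² + n·x̄/σ²)/(1/σ₀² + n/σ²) = (σ²·μ₀ + σ₀²·n·x̄)/(σ² + n·σ₀²) = (17158.3801·494.03 + 15423.1561·2735.06)/109697.3167 = 50660011.843669/109697.3167 = 461.8163.

461.8163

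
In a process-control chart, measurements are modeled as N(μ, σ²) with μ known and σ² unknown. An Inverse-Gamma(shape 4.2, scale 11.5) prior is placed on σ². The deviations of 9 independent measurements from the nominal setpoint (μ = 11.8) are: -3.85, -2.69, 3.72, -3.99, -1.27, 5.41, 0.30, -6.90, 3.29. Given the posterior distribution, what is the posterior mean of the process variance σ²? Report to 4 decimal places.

With known mean μ and an Inverse-Gamma(α, β) prior on σ², the Normal likelihood is conjugate: posterior is Inv-Gamma(α + n/2, β + Σ(xᵢ−μ)²/2).
Σ(xᵢ−μ)² = (-3.85)² + (-2.69)² + (3.72)² + (-3.99)² + (-1.27)² + (5.41)² + (0.30)² + (-6.90)² + (3.29)² = 141.2222.
Posterior: Inv-Gamma(4.2 + 9/2, 11.5 + 141.2222/2) = Inv-Gamma(8.70, 82.11110).
E[σ²|data] = β/(α−1) = 82.11110/7.70 = 10.6638.

10.6638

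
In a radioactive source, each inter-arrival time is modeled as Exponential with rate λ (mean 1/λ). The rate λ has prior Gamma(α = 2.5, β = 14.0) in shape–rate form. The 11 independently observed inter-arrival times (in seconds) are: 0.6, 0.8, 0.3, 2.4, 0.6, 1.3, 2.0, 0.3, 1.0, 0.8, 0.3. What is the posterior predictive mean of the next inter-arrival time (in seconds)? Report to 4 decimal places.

With a Gamma(shape α, rate β) prior on the exponential rate λ, the posterior after n observations with total T = Σxᵢ is Gamma(α+n, β+T).
Sum of observations T = 10.4 seconds; n = 11.
Posterior: Gamma(2.5+11, 14.0+10.4) = Gamma(13.5, 24.4).
The predictive distribution for the next observation is Lomax; its mean is β/(α−1) = 24.4/12.5 = 1.9520.

1.9520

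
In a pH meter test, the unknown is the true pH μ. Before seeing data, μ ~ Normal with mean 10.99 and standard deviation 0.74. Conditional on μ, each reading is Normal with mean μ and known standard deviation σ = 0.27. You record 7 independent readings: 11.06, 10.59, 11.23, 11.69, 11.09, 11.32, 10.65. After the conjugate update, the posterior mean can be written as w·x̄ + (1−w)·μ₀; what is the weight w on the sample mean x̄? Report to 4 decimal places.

0.9813

For Normal data with known variance σ², a Normal(μ₀, σ₀²) prior on μ is conjugate. Posterior precision = 1/σ₀² + n/σ²; posterior mean is the precision-weighted average of μ₀ and x̄.
σ₀² = 0.74² = 0.5476, σ² = 0.27² = 0.0729. Prior precision 1/σ₀² = 1/0.5476; data precision n/σ² = 7/0.0729.
w = (n/σ²)/(1/σ₀² + n/σ²) = n·σ₀²/(σ² + n·σ₀²) = 7·0.5476/(0.0729 + 7·0.5476) = 3.8332/3.9061 = 0.9813.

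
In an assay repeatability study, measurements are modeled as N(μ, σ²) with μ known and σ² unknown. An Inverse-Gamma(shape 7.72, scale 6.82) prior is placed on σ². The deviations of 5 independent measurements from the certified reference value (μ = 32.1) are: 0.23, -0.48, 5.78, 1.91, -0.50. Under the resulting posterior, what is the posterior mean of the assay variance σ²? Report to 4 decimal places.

With known mean μ and an Inverse-Gamma(α, β) prior on σ², the Normal likelihood is conjugate: posterior is Inv-Gamma(α + n/2, β + Σ(xᵢ−μ)²/2).
Σ(xᵢ−μ)² = (0.23)² + (-0.48)² + (5.78)² + (1.91)² + (-0.50)² = 37.5898.
Posterior: Inv-Gamma(7.72 + 5/2, 6.82 + 37.5898/2) = Inv-Gamma(10.22, 25.61490).
E[σ²|data] = β/(α−1) = 25.61490/9.22 = 2.7782.

2.7782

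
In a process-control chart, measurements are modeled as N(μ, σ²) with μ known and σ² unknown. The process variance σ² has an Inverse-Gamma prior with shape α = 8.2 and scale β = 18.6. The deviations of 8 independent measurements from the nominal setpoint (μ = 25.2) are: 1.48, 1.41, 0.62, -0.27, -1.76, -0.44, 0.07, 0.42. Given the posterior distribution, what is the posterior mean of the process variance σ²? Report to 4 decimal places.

With known mean μ and an Inverse-Gamma(α, β) prior on σ², the Normal likelihood is conjugate: posterior is Inv-Gamma(α + n/2, β + Σ(xᵢ−μ)²/2).
Σ(xᵢ−μ)² = (1.48)² + (1.41)² + (0.62)² + (-0.27)² + (-1.76)² + (-0.44)² + (0.07)² + (0.42)² = 8.1083.
Posterior: Inv-Gamma(8.2 + 8/2, 18.6 + 8.1083/2) = Inv-Gamma(12.20, 22.65415).
E[σ²|data] = β/(α−1) = 22.65415/11.20 = 2.0227.

2.0227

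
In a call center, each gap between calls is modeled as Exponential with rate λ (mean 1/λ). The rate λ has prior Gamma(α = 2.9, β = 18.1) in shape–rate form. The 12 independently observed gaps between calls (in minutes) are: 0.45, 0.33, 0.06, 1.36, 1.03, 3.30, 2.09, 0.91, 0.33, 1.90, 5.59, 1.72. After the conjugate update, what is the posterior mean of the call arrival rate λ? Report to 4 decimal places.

0.4009

With a Gamma(shape α, rate β) prior on the exponential rate λ, the posterior after n observations with total T = Σxᵢ is Gamma(α+n, β+T).
Sum of observations T = 19.07 minutes; n = 12.
Posterior: Gamma(2.9+12, 18.1+19.07) = Gamma(14.9, 37.17).
Posterior mean of λ = α/β = 14.9/37.17 = 0.4009.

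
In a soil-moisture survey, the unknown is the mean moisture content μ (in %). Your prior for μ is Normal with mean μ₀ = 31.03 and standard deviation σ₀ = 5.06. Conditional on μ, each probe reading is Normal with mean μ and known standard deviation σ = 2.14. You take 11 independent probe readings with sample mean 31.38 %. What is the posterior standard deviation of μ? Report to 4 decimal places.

For Normal data with known variance σ², a Normal(μ₀, σ₀²) prior on μ is conjugate. Posterior precision = 1/σ₀² + n/σ²; posterior mean is the precision-weighted average of μ₀ and x̄.
σ₀² = 5.06² = 25.6036, σ² = 2.14² = 4.5796; σ² + n·σ₀² = 4.5796 + 11·25.6036 = 286.2192.
Posterior precision = 1/σ₀² + n/σ² = 1/25.6036 + 11/4.5796 = (σ² + n·σ₀²)/(σ₀²σ²) = 286.2192/(25.6036·4.5796); posterior variance σₙ² = σ₀²σ²/(σ² + n·σ₀²) = 25.6036·4.5796/286.2192 = 0.409666.
Posterior SD = √σₙ² = √(25.6036·4.5796/286.2192) = 0.6401.

0.6401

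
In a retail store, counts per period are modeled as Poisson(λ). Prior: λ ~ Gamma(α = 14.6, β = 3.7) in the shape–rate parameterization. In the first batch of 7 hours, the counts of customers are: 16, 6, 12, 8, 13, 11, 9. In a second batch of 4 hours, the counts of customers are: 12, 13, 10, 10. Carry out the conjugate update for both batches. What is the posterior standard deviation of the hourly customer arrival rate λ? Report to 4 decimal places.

0.7892

With a Gamma(shape α, rate β) prior, the Poisson likelihood is conjugate: the posterior is Gamma(α + ΣXᵢ, β + n).
Batch 1: sum of counts S = 75 over n = 7 hours.
After batch 1: Gamma(α+S, β+n) = Gamma(14.6+75, 3.7+7) = Gamma(89.6, 10.7).
Batch 2: sum of counts S = 45 over n = 4 hours.
After batch 2: Gamma(α+S, β+n) = Gamma(89.6+45, 10.7+4) = Gamma(134.6, 14.7).
SD = √α/β = √134.6/14.7 = 0.7892.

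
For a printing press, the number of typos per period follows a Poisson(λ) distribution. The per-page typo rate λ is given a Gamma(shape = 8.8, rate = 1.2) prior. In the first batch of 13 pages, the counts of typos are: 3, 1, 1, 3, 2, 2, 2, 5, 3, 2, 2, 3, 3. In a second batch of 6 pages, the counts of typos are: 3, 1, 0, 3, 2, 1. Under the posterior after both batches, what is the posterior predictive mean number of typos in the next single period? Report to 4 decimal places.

2.5149

With a Gamma(shape α, rate β) prior, the Poisson likelihood is conjugate: the posterior is Gamma(α + ΣXᵢ, β + n).
Batch 1: sum of counts S = 32 over n = 13 pages.
After batch 1: Gamma(α+S, β+n) = Gamma(8.8+32, 1.2+13) = Gamma(40.8, 14.2).
Batch 2: sum of counts S = 10 over n = 6 pages.
After batch 2: Gamma(α+S, β+n) = Gamma(40.8+10, 14.2+6) = Gamma(50.8, 20.2).
The predictive distribution for one future period is NegBinom with mean α/β = 2.5149.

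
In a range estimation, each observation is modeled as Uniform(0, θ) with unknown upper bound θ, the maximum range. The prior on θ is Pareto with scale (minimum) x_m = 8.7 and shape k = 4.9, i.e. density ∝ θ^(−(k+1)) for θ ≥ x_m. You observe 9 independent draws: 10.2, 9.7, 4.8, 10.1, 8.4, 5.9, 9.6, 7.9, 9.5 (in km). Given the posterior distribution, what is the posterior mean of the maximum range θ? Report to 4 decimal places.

10.9907

A Pareto(scale x_m, shape k) prior on the upper bound θ of Uniform(0, θ) is conjugate: posterior is Pareto(max(x_m, max xᵢ), k + n).
Sample maximum = 10.2; prior scale x_m = 8.7 → posterior scale = max = 10.2.
Posterior shape = 4.9 + 9 = 13.9.
E[θ|data] = k·x_m/(k−1) = 13.9·10.2/12.9 = 10.9907.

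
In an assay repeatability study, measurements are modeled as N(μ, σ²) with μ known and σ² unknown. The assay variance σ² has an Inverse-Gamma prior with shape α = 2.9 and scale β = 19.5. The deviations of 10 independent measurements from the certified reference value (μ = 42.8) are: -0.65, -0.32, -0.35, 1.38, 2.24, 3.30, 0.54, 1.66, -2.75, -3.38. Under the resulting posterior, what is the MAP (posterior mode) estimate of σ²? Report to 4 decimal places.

4.4659

With known mean μ and an Inverse-Gamma(α, β) prior on σ², the Normal likelihood is conjugate: posterior is Inv-Gamma(α + n/2, β + Σ(xᵢ−μ)²/2).
Σ(xᵢ−μ)² = (-0.65)² + (-0.32)² + (-0.35)² + (1.38)² + (2.24)² + (3.30)² + (0.54)² + (1.66)² + (-2.75)² + (-3.38)² = 40.4935.
Posterior: Inv-Gamma(2.9 + 10/2, 19.5 + 40.4935/2) = Inv-Gamma(7.90, 39.74675).
Mode = β/(α+1) = 39.74675/8.90 = 4.4659.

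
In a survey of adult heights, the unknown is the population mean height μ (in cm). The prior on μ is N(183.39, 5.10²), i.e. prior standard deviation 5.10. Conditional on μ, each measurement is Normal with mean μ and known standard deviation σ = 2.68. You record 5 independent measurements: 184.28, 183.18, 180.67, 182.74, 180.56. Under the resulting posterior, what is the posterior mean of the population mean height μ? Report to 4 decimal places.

For Normal data with known variance σ², a Normal(μ₀, σ₀²) prior on μ is conjugate. Posterior precision = 1/σ₀² + n/σ²; posterior mean is the precision-weighted average of μ₀ and x̄.
Σxᵢ = 184.28 + 183.18 + 180.67 + 182.74 + 180.56 = 911.43, so n·x̄ = 911.43.
σ₀² = 5.10² = 26.01, σ² = 2.68² = 7.1824; σ² + n·σ₀² = 7.1824 + 5·26.01 = 137.2324.
Posterior mean = (μ₀/σ₀² + n·x̄/σ²)/(1/σ₀² + n/σ²) = (σ²·μ₀ + σ₀²·n·x̄)/(σ² + n·σ₀²) = (7.1824·183.39 + 26.01·911.43)/137.2324 = 25023.474636/137.2324 = 182.3438.

182.3438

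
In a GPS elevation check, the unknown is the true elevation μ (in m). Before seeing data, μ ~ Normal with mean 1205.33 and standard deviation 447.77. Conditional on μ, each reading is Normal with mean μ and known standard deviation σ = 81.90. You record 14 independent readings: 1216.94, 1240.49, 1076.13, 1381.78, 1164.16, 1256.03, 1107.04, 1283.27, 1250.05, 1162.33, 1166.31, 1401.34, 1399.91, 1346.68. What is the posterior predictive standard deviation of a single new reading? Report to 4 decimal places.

84.7678

For Normal data with known variance σ², a Normal(μ₀, σ₀²) prior on μ is conjugate. Posterior precision = 1/σ₀² + n/σ²; posterior mean is the precision-weighted average of μ₀ and x̄.
σ₀² = 447.77² = 200497.9729, σ² = 81.90² = 6707.61; σ² + n·σ₀² = 6707.61 + 14·200497.9729 = 2813679.2306.
Posterior precision = 1/σ₀² + n/σ² = 1/200497.9729 + 14/6707.61 = (σ² + n·σ₀²)/(σ₀²σ²) = 2813679.2306/(200497.9729·6707.61); posterior variance σₙ² = σ₀²σ²/(σ² + n·σ₀²) = 200497.9729·6707.61/2813679.2306 = 477.972824.
Predictive variance for one new observation = σₙ² + σ² = 200497.9729·6707.61/2813679.2306 + 6707.61 = σ²·(σ₀² + 2813679.2306)/2813679.2306 = 6707.61·3014177.2035/2813679.2306 = 7185.582824; SD = √(6707.61·3014177.2035/2813679.2306) = 84.7678.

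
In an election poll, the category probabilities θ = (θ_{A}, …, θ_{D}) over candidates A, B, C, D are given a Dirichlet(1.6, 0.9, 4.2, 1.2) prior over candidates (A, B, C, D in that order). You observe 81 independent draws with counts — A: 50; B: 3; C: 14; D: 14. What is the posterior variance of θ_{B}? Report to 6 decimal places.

The Dirichlet prior is conjugate to the Multinomial likelihood: each posterior αⱼ = prior αⱼ + observed count nⱼ.
Posterior concentration: (51.6, 3.9, 18.2, 15.2), total = 88.9.
Var[θ_j] = α_j(Σα−α_j)/((Σα)²(Σα+1)) = 3.9·85.0/(88.9²·89.9) = 0.000467.

0.000467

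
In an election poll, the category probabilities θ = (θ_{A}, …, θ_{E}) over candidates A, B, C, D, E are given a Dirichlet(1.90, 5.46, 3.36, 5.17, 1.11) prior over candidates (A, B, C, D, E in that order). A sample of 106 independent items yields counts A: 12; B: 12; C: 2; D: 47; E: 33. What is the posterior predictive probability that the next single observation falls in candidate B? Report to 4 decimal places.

0.1420

The Dirichlet prior is conjugate to the Multinomial likelihood: each posterior αⱼ = prior αⱼ + observed count nⱼ.
Posterior concentration: (13.90, 17.46, 5.36, 52.17, 34.11), total = 123.00.
P(next = B | data) = α_{B}/Σα = 0.1420.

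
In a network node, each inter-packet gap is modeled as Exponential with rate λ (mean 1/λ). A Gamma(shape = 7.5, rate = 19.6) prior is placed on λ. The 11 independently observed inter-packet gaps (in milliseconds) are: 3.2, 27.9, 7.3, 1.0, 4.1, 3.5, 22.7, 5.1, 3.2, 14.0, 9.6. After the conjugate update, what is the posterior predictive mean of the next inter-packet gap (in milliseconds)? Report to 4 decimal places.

With a Gamma(shape α, rate β) prior on the exponential rate λ, the posterior after n observations with total T = Σxᵢ is Gamma(α+n, β+T).
Sum of observations T = 101.6 milliseconds; n = 11.
Posterior: Gamma(7.5+11, 19.6+101.6) = Gamma(18.5, 121.2).
The predictive distribution for the next observation is Lomax; its mean is β/(α−1) = 121.2/17.5 = 6.9257.

6.9257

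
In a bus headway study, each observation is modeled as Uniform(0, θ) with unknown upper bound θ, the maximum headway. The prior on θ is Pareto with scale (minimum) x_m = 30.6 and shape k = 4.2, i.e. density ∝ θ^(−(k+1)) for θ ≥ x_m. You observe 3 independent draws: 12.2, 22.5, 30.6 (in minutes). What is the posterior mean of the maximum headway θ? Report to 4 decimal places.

A Pareto(scale x_m, shape k) prior on the upper bound θ of Uniform(0, θ) is conjugate: posterior is Pareto(max(x_m, max xᵢ), k + n).
Sample maximum = 30.6; prior scale x_m = 30.6 → posterior scale = max = 30.6.
Posterior shape = 4.2 + 3 = 7.2.
E[θ|data] = k·x_m/(k−1) = 7.2·30.6/6.2 = 35.5355.

35.5355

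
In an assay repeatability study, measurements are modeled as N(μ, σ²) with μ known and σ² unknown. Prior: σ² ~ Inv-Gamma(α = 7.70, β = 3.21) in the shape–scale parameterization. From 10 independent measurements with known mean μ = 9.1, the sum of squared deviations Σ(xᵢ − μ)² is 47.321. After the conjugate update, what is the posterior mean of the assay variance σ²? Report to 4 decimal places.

With known mean μ and an Inverse-Gamma(α, β) prior on σ², the Normal likelihood is conjugate: posterior is Inv-Gamma(α + n/2, β + Σ(xᵢ−μ)²/2).
Posterior: Inv-Gamma(7.70 + 10/2, 3.21 + 47.321/2) = Inv-Gamma(12.70, 26.8705).
E[σ²|data] = β/(α−1) = 26.8705/11.70 = 2.2966.

2.2966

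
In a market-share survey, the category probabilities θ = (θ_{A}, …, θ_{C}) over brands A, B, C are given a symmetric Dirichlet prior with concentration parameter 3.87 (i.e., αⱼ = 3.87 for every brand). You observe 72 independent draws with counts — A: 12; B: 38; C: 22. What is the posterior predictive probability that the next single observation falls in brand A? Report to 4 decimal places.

0.1898

The Dirichlet prior is conjugate to the Multinomial likelihood: each posterior αⱼ = prior αⱼ + observed count nⱼ.
Posterior concentration: (15.87, 41.87, 25.87), total = 83.61.
P(next = A | data) = α_{A}/Σα = 0.1898.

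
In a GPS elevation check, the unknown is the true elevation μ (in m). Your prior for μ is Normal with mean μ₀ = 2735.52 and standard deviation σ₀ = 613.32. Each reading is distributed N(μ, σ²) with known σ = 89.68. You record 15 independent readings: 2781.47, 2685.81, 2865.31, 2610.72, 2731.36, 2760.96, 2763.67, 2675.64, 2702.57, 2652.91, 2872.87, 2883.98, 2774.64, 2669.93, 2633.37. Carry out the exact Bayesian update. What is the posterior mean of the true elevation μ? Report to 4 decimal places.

For Normal data with known variance σ², a Normal(μ₀, σ₀²) prior on μ is conjugate. Posterior precision = 1/σ₀² + n/σ²; posterior mean is the precision-weighted average of μ₀ and x̄.
Σxᵢ = 2781.47 + 2685.81 + 2865.31 + 2610.72 + 2731.36 + 2760.96 + 2763.67 + 2675.64 + 2702.57 + 2652.91 + 2872.87 + 2883.98 + 2774.64 + 2669.93 + 2633.37 = 41065.21, so n·x̄ = 41065.21.
σ₀² = 613.32² = 376161.4224, σ² = 89.68² = 8042.5024; σ² + n·σ₀² = 8042.5024 + 15·376161.4224 = 5650463.8384.
Posterior mean = (μ₀/σ₀² + n·x̄/σ²)/(1/σ₀² + n/σ²) = (σ²·μ₀ + σ₀²·n·x̄)/(σ² + n·σ₀²) = (8042.5024·2735.52 + 376161.4224·41065.21)/5650463.8384 = 15469148230.919952/5650463.8384 = 2737.6776.

2737.6776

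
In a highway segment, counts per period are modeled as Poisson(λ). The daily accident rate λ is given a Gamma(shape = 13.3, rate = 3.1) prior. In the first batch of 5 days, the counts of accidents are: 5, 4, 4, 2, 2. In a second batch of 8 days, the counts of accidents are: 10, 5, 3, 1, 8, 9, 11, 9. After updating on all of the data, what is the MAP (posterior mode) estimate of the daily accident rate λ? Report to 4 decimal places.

With a Gamma(shape α, rate β) prior, the Poisson likelihood is conjugate: the posterior is Gamma(α + ΣXᵢ, β + n).
Batch 1: sum of counts S = 17 over n = 5 days.
After batch 1: Gamma(α+S, β+n) = Gamma(13.3+17, 3.1+5) = Gamma(30.3, 8.1).
Batch 2: sum of counts S = 56 over n = 8 days.
After batch 2: Gamma(α+S, β+n) = Gamma(30.3+56, 8.1+8) = Gamma(86.3, 16.1).
Mode of Gamma(α,β) for α≥1 is (α−1)/β = 85.3/16.1 = 5.2981.

5.2981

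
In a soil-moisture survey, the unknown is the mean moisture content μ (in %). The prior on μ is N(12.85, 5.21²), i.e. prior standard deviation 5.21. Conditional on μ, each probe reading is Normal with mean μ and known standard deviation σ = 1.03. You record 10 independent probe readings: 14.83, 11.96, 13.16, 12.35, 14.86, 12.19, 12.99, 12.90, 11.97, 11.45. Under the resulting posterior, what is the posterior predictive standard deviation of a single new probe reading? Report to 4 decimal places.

For Normal data with known variance σ², a Normal(μ₀, σ₀²) prior on μ is conjugate. Posterior precision = 1/σ₀² + n/σ²; posterior mean is the precision-weighted average of μ₀ and x̄.
σ₀² = 5.21² = 27.1441, σ² = 1.03² = 1.0609; σ² + n·σ₀² = 1.0609 + 10·27.1441 = 272.5019.
Posterior precision = 1/σ₀² + n/σ² = 1/27.1441 + 10/1.0609 = (σ² + n·σ₀²)/(σ₀²σ²) = 272.5019/(27.1441·1.0609); posterior variance σₙ² = σ₀²σ²/(σ² + n·σ₀²) = 27.1441·1.0609/272.5019 = 0.105677.
Predictive variance for one new observation = σₙ² + σ² = 27.1441·1.0609/272.5019 + 1.0609 = σ²·(σ₀² + 272.5019)/272.5019 = 1.0609·299.646/272.5019 = 1.166577; SD = √(1.0609·299.646/272.5019) = 1.0801.

1.0801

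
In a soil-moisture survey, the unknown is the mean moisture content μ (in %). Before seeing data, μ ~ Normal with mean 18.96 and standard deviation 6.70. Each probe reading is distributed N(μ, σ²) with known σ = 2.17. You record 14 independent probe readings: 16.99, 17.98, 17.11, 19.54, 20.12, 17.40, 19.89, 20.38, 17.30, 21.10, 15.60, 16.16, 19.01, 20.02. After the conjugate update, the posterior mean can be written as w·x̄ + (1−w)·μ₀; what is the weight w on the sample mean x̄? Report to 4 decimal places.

0.9926

For Normal data with known variance σ², a Normal(μ₀, σ₀²) prior on μ is conjugate. Posterior precision = 1/σ₀² + n/σ²; posterior mean is the precision-weighted average of μ₀ and x̄.
σ₀² = 6.70² = 44.89, σ² = 2.17² = 4.7089. Prior precision 1/σ₀² = 1/44.89; data precision n/σ² = 14/4.7089.
w = (n/σ²)/(1/σ₀² + n/σ²) = n·σ₀²/(σ² + n·σ₀²) = 14·44.89/(4.7089 + 14·44.89) = 628.46/633.1689 = 0.9926.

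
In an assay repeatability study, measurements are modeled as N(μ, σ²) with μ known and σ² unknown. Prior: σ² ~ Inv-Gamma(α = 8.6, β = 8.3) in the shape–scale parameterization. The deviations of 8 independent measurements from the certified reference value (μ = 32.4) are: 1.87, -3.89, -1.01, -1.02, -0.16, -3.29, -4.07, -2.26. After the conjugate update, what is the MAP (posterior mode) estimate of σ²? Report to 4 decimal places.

2.5666

With known mean μ and an Inverse-Gamma(α, β) prior on σ², the Normal likelihood is conjugate: posterior is Inv-Gamma(α + n/2, β + Σ(xᵢ−μ)²/2).
Σ(xᵢ−μ)² = (1.87)² + (-3.89)² + (-1.01)² + (-1.02)² + (-0.16)² + (-3.29)² + (-4.07)² + (-2.26)² = 53.2117.
Posterior: Inv-Gamma(8.6 + 8/2, 8.3 + 53.2117/2) = Inv-Gamma(12.60, 34.90585).
Mode = β/(α+1) = 34.90585/13.60 = 2.5666.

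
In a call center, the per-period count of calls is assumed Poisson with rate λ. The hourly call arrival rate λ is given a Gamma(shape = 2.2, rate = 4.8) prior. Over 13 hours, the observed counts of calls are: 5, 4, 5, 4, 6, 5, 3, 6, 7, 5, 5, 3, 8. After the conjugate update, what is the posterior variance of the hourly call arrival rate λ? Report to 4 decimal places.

With a Gamma(shape α, rate β) prior, the Poisson likelihood is conjugate: the posterior is Gamma(α + ΣXᵢ, β + n).
Sum of counts S = 66 over n = 13 hours.
Posterior: Gamma(α+S, β+n) = Gamma(2.2+66, 4.8+13) = Gamma(68.2, 17.8).
Var = α/β² = 68.2/17.8² = 0.2153.

0.2153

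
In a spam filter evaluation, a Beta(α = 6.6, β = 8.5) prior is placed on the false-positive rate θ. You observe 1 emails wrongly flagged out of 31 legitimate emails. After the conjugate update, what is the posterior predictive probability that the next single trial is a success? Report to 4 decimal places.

The Beta prior is conjugate to a Binomial/Bernoulli likelihood; the update adds successes to α and failures to β.
Posterior: Beta(α+k, β+n−k) = Beta(6.6+1, 8.5+30) = Beta(7.6, 38.5).
For a single future Bernoulli trial, P(success | data) = α/(α+β) = 0.1649.

0.1649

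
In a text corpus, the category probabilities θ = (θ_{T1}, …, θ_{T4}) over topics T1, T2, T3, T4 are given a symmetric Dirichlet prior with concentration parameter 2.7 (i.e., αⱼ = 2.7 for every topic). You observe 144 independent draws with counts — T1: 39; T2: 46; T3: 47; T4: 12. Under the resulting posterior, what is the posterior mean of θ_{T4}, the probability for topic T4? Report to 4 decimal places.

The Dirichlet prior is conjugate to the Multinomial likelihood: each posterior αⱼ = prior αⱼ + observed count nⱼ.
Posterior concentration: (41.7, 48.7, 49.7, 14.7), total = 154.8.
E[θ_{T4}|data] = α_{T4}/Σα = 14.7/154.8 = 0.0950.

0.0950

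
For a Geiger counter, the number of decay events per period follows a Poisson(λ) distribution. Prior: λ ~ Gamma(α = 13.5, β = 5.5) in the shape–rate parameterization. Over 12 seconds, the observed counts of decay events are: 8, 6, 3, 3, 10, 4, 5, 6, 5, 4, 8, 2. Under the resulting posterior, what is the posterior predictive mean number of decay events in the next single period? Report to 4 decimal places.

4.4286

With a Gamma(shape α, rate β) prior, the Poisson likelihood is conjugate: the posterior is Gamma(α + ΣXᵢ, β + n).
Sum of counts S = 64 over n = 12 seconds.
Posterior: Gamma(α+S, β+n) = Gamma(13.5+64, 5.5+12) = Gamma(77.5, 17.5).
The predictive distribution for one future period is NegBinom with mean α/β = 4.4286.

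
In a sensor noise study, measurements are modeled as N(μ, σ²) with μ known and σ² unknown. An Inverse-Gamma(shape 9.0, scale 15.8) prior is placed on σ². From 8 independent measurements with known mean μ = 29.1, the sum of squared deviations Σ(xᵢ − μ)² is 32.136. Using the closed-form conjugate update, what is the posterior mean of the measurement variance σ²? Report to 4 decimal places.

2.6557

With known mean μ and an Inverse-Gamma(α, β) prior on σ², the Normal likelihood is conjugate: posterior is Inv-Gamma(α + n/2, β + Σ(xᵢ−μ)²/2).
Posterior: Inv-Gamma(9.0 + 8/2, 15.8 + 32.136/2) = Inv-Gamma(13.00, 31.8680).
E[σ²|data] = β/(α−1) = 31.8680/12.00 = 2.6557.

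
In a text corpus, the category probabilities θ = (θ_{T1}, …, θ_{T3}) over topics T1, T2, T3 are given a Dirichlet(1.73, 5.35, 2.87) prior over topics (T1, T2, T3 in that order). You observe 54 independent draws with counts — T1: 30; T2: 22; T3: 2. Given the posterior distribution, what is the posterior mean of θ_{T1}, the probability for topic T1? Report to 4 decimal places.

The Dirichlet prior is conjugate to the Multinomial likelihood: each posterior αⱼ = prior αⱼ + observed count nⱼ.
Posterior concentration: (31.73, 27.35, 4.87), total = 63.95.
E[θ_{T1}|data] = α_{T1}/Σα = 31.73/63.95 = 0.4962.

0.4962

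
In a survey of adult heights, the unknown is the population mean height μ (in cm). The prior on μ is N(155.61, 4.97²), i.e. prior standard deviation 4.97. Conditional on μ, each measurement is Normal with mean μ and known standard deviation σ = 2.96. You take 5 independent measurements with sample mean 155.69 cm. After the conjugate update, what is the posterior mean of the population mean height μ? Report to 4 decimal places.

155.6847

For Normal data with known variance σ², a Normal(μ₀, σ₀²) prior on μ is conjugate. Posterior precision = 1/σ₀² + n/σ²; posterior mean is the precision-weighted average of μ₀ and x̄.
n·x̄ = 5·155.69 = 778.45.
σ₀² = 4.97² = 24.7009, σ² = 2.96² = 8.7616; σ² + n·σ₀² = 8.7616 + 5·24.7009 = 132.2661.
Posterior mean = (μ₀/σ₀² + n·x̄/σ²)/(1/σ₀² + n/σ²) = (σ²·μ₀ + σ₀²·n·x̄)/(σ² + n·σ₀²) = (8.7616·155.61 + 24.7009·778.45)/132.2661 = 20591.808181/132.2661 = 155.6847.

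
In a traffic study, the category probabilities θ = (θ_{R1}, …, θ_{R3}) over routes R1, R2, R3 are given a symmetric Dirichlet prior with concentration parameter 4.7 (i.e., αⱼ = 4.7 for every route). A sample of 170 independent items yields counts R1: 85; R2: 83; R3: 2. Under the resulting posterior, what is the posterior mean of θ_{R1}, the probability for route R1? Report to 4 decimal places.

0.4872

The Dirichlet prior is conjugate to the Multinomial likelihood: each posterior αⱼ = prior αⱼ + observed count nⱼ.
Posterior concentration: (89.7, 87.7, 6.7), total = 184.1.
E[θ_{R1}|data] = α_{R1}/Σα = 89.7/184.1 = 0.4872.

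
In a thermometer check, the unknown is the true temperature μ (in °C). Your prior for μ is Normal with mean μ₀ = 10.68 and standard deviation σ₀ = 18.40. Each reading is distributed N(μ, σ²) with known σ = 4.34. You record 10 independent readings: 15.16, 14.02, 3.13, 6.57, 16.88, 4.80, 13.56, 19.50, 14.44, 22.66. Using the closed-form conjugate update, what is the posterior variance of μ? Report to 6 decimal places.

1.873139

For Normal data with known variance σ², a Normal(μ₀, σ₀²) prior on μ is conjugate. Posterior precision = 1/σ₀² + n/σ²; posterior mean is the precision-weighted average of μ₀ and x̄.
σ₀² = 18.40² = 338.56, σ² = 4.34² = 18.8356; σ² + n·σ₀² = 18.8356 + 10·338.56 = 3404.4356.
Posterior precision = 1/σ₀² + n/σ² = 1/338.56 + 10/18.8356 = (σ² + n·σ₀²)/(σ₀²σ²) = 3404.4356/(338.56·18.8356); posterior variance σₙ² = σ₀²σ²/(σ² + n·σ₀²) = 338.56·18.8356/3404.4356 = 1.873139.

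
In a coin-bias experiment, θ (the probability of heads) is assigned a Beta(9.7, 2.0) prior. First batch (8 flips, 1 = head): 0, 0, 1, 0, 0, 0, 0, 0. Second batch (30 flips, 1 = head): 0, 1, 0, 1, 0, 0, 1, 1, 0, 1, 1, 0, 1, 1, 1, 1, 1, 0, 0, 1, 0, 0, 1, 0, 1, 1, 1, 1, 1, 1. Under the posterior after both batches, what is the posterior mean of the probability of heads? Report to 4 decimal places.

The Beta prior is conjugate to a Binomial/Bernoulli likelihood; the update adds successes to α and failures to β.
After batch 1: Beta(9.7+1, 2.0+7) = Beta(10.7, 9.0).
After batch 2: Beta(10.7+19, 9.0+11) = Beta(29.7, 20.0).
Posterior mean = α/(α+β) = 29.7/49.7 = 0.5976.

0.5976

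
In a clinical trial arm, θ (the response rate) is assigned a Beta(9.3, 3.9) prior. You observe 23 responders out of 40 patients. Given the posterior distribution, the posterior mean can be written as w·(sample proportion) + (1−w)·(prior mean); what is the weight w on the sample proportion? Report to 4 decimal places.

The Beta prior is conjugate to a Binomial/Bernoulli likelihood; the update adds successes to α and failures to β.
Posterior mean = (α₀+k)/(α₀+β₀+n) = [n/(α₀+β₀+n)]·(k/n) + [(α₀+β₀)/(α₀+β₀+n)]·α₀/(α₀+β₀), so only n and the prior enter the weight.
The weight on the data is w = n/(α₀+β₀+n) = 40/(9.3+3.9+40) = 40/53.2 = 0.7519.

0.7519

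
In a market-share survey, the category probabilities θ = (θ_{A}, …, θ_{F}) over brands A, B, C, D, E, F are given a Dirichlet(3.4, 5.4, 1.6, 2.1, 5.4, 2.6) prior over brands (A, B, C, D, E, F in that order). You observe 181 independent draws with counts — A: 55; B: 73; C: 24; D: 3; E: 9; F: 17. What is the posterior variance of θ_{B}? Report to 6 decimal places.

The Dirichlet prior is conjugate to the Multinomial likelihood: each posterior αⱼ = prior αⱼ + observed count nⱼ.
Posterior concentration: (58.4, 78.4, 25.6, 5.1, 14.4, 19.6), total = 201.5.
Var[θ_j] = α_j(Σα−α_j)/((Σα)²(Σα+1)) = 78.4·123.1/(201.5²·202.5) = 0.001174.

0.001174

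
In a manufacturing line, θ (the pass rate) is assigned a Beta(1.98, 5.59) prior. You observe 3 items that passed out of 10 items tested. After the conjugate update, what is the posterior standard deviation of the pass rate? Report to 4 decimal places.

0.1046

The Beta prior is conjugate to a Binomial/Bernoulli likelihood; the update adds successes to α and failures to β.
Posterior: Beta(α+k, β+n−k) = Beta(1.98+3, 5.59+7) = Beta(4.98, 12.59).
Var = αβ/((α+β)²(α+β+1)) = 4.98·12.59/(17.57²·18.57) = 0.01093704; SD = √0.01093704 = 0.1046.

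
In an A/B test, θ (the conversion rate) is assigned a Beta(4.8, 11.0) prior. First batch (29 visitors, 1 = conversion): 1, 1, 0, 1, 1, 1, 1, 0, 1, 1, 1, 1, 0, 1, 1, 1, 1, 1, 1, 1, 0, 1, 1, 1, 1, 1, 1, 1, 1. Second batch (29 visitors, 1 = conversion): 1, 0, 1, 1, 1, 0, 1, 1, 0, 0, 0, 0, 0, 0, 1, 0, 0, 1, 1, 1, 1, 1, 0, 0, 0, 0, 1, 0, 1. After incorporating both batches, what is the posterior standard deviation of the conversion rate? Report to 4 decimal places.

The Beta prior is conjugate to a Binomial/Bernoulli likelihood; the update adds successes to α and failures to β.
After batch 1: Beta(4.8+25, 11.0+4) = Beta(29.8, 15.0).
After batch 2: Beta(29.8+14, 15.0+15) = Beta(43.8, 30.0).
Var = αβ/((α+β)²(α+β+1)) = 43.8·30.0/(73.8²·74.8) = 0.00322538; SD = √0.00322538 = 0.0568.

0.0568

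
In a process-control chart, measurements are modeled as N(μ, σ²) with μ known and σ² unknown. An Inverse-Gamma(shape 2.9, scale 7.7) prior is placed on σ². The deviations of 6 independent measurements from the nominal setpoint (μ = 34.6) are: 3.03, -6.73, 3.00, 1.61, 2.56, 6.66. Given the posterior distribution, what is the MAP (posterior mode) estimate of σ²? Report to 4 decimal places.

9.5924

With known mean μ and an Inverse-Gamma(α, β) prior on σ², the Normal likelihood is conjugate: posterior is Inv-Gamma(α + n/2, β + Σ(xᵢ−μ)²/2).
Σ(xᵢ−μ)² = (3.03)² + (-6.73)² + (3.00)² + (1.61)² + (2.56)² + (6.66)² = 116.9751.
Posterior: Inv-Gamma(2.9 + 6/2, 7.7 + 116.9751/2) = Inv-Gamma(5.90, 66.18755).
Mode = β/(α+1) = 66.18755/6.90 = 9.5924.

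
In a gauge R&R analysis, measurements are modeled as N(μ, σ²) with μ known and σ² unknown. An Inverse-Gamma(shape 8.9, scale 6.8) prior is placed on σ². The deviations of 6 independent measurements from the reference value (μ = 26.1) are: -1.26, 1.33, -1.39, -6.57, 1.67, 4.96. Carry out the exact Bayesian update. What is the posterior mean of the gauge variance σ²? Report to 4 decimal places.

4.1029

With known mean μ and an Inverse-Gamma(α, β) prior on σ², the Normal likelihood is conjugate: posterior is Inv-Gamma(α + n/2, β + Σ(xᵢ−μ)²/2).
Σ(xᵢ−μ)² = (-1.26)² + (1.33)² + (-1.39)² + (-6.57)² + (1.67)² + (4.96)² = 75.8440.
Posterior: Inv-Gamma(8.9 + 6/2, 6.8 + 75.8440/2) = Inv-Gamma(11.90, 44.72200).
E[σ²|data] = β/(α−1) = 44.72200/10.90 = 4.1029.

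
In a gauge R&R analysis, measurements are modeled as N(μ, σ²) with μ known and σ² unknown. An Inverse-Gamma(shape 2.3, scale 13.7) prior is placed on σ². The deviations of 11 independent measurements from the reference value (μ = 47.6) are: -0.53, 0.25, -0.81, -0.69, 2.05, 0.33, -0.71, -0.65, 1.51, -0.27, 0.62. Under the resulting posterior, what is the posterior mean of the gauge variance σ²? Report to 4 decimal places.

2.7096

With known mean μ and an Inverse-Gamma(α, β) prior on σ², the Normal likelihood is conjugate: posterior is Inv-Gamma(α + n/2, β + Σ(xᵢ−μ)²/2).
Σ(xᵢ−μ)² = (-0.53)² + (0.25)² + (-0.81)² + (-0.69)² + (2.05)² + (0.33)² + (-0.71)² + (-0.65)² + (1.51)² + (-0.27)² + (0.62)² = 9.4510.
Posterior: Inv-Gamma(2.3 + 11/2, 13.7 + 9.4510/2) = Inv-Gamma(7.80, 18.42550).
E[σ²|data] = β/(α−1) = 18.42550/6.80 = 2.7096.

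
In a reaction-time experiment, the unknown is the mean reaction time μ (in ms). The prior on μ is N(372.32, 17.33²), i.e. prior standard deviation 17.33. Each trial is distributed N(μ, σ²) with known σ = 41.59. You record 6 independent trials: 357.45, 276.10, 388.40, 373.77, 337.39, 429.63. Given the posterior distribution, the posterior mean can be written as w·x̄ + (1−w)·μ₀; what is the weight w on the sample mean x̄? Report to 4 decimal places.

0.5102

For Normal data with known variance σ², a Normal(μ₀, σ₀²) prior on μ is conjugate. Posterior precision = 1/σ₀² + n/σ²; posterior mean is the precision-weighted average of μ₀ and x̄.
σ₀² = 17.33² = 300.3289, σ² = 41.59² = 1729.7281. Prior precision 1/σ₀² = 1/300.3289; data precision n/σ² = 6/1729.7281.
w = (n/σ²)/(1/σ₀² + n/σ²) = n·σ₀²/(σ² + n·σ₀²) = 6·300.3289/(1729.7281 + 6·300.3289) = 1801.9734/3531.7015 = 0.5102.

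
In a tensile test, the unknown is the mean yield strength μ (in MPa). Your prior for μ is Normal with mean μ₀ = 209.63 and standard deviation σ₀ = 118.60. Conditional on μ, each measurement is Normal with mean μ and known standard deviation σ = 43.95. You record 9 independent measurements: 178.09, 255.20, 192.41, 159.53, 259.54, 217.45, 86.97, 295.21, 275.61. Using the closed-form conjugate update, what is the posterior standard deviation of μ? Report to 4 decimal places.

For Normal data with known variance σ², a Normal(μ₀, σ₀²) prior on μ is conjugate. Posterior precision = 1/σ₀² + n/σ²; posterior mean is the precision-weighted average of μ₀ and x̄.
σ₀² = 118.60² = 14065.96, σ² = 43.95² = 1931.6025; σ² + n·σ₀² = 1931.6025 + 9·14065.96 = 128525.2425.
Posterior precision = 1/σ₀² + n/σ² = 1/14065.96 + 9/1931.6025 = (σ² + n·σ₀²)/(σ₀²σ²) = 128525.2425/(14065.96·1931.6025); posterior variance σₙ² = σ₀²σ²/(σ² + n·σ₀²) = 14065.96·1931.6025/128525.2425 = 211.396944.
Posterior SD = √σₙ² = √(14065.96·1931.6025/128525.2425) = 14.5395.

14.5395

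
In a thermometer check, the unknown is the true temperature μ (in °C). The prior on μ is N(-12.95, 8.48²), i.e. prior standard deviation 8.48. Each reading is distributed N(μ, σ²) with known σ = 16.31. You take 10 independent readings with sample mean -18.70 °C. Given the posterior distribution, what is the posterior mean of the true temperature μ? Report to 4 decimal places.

For Normal data with known variance σ², a Normal(μ₀, σ₀²) prior on μ is conjugate. Posterior precision = 1/σ₀² + n/σ²; posterior mean is the precision-weighted average of μ₀ and x̄.
n·x̄ = 10·(-18.70) = -187.
σ₀² = 8.48² = 71.9104, σ² = 16.31² = 266.0161; σ² + n·σ₀² = 266.0161 + 10·71.9104 = 985.1201.
Posterior mean = (μ₀/σ₀² + n·x̄/σ²)/(1/σ₀² + n/σ²) = (σ²·μ₀ + σ₀²·n·x̄)/(σ² + n·σ₀²) = (266.0161·(-12.95) + 71.9104·(-187))/985.1201 = -16892.153295/985.1201 = -17.1473.

-17.1473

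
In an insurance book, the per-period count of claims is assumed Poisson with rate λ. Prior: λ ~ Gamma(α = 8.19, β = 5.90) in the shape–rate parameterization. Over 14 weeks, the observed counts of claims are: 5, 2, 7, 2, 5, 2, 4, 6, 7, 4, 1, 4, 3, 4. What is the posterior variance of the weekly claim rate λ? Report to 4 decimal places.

With a Gamma(shape α, rate β) prior, the Poisson likelihood is conjugate: the posterior is Gamma(α + ΣXᵢ, β + n).
Sum of counts S = 56 over n = 14 weeks.
Posterior: Gamma(α+S, β+n) = Gamma(8.19+56, 5.90+14) = Gamma(64.19, 19.90).
Var = α/β² = 64.19/19.90² = 0.1621.

0.1621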